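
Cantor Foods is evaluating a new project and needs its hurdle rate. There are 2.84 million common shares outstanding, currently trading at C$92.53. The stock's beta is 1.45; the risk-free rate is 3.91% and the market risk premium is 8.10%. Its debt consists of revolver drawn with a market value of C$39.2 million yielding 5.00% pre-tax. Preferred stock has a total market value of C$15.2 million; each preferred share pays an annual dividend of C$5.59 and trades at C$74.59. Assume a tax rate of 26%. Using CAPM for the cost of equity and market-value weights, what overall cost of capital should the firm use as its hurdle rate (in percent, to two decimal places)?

Cost of equity via CAPM: Re = 3.91% + 1.45 × 8.1% = 15.6550%.
Cost of preferred: Rp = 5.59 / 74.59 = 7.4943%.
Market value of equity E = 92.53 × 2.84m = 262.7852m.
Total capital V = 262.7852 + 15.2 + 39.2 = 317.1852.
Equity: weight = 262.7852/317.1852 = 0.8285; cost = 15.655%.
Preferred: weight = 15.2/317.1852 = 0.0479; cost = 7.4943%.
Revolver drawn: weight = 39.2/317.1852 = 0.1236; after-tax cost = 5% × (1 − 26%) = 3.7000%.
WACC = 0.8285 × 15.6550% + 0.0479 × 7.4943% + 0.1236 × 3.7000% = 13.7864%.

13.79%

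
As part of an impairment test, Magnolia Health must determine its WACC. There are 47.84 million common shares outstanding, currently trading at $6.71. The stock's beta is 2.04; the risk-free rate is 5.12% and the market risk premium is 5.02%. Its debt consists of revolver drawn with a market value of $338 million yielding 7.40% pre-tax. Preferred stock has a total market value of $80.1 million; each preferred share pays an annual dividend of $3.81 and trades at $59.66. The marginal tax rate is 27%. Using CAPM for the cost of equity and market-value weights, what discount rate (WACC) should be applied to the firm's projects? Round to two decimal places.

9.83%

Cost of equity via CAPM: Re = 5.12% + 2.04 × 5.02% = 15.3608%.
Cost of preferred: Rp = 3.81 / 59.66 = 6.3862%.
Market value of equity E = 6.71 × 47.84m = 321.0064m.
Total capital V = 321.0064 + 80.1 + 338 = 739.1064.
Equity: weight = 321.0064/739.1064 = 0.4343; cost = 15.3608%.
Preferred: weight = 80.1/739.1064 = 0.1084; cost = 6.3862%.
Revolver drawn: weight = 338/739.1064 = 0.4573; after-tax cost = 7.4% × (1 − 27%) = 5.4020%.
WACC = 0.4343 × 15.3608% + 0.1084 × 6.3862% + 0.4573 × 5.4020% = 9.8339%.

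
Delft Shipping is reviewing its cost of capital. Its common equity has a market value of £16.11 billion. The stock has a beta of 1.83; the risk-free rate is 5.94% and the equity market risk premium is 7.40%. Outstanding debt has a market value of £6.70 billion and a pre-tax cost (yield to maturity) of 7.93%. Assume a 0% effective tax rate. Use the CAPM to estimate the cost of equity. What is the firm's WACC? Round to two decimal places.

16.09%

Cost of equity via CAPM: Re = 5.94% + 1.83 × 7.4% = 19.4820%.
Total capital V = 16.11 + 6.7 = 22.81.
Equity: weight = 16.11/22.81 = 0.7063; cost = 19.482%.
Debt: weight = 6.7/22.81 = 0.2937; after-tax cost = 7.93% × (1 − 0%) = 7.9300%.
WACC = 0.7063 × 19.4820% + 0.2937 × 7.9300% = 16.0888%.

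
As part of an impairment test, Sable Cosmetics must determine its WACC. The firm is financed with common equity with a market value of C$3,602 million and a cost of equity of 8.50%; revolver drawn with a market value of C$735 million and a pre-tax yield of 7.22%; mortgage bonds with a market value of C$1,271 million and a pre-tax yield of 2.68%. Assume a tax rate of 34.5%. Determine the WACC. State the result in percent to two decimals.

6.48%

Total capital V = 3602 + 735 + 1271 = 5608.
Equity: weight = 3602/5608 = 0.6423; cost = 8.5%.
Revolver drawn: weight = 735/5608 = 0.1311; after-tax cost = 7.22% × (1 − 34.5%) = 4.7291%.
Mortgage bonds: weight = 1271/5608 = 0.2266; after-tax cost = 2.68% × (1 − 34.5%) = 1.7554%.
WACC = 0.6423 × 8.5000% + 0.1311 × 4.7291% + 0.2266 × 1.7554% = 6.4772%.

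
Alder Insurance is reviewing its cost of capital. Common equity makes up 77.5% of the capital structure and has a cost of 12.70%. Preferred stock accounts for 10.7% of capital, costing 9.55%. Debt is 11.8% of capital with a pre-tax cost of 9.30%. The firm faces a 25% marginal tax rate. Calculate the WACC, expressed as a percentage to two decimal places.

11.69%

After-tax cost of debt = 9.3% × (1 − 25%) = 6.9750%.
WACC = 0.775 × 12.7000% + 0.107 × 9.5500% + 0.118 × 6.9750% = 11.6874%.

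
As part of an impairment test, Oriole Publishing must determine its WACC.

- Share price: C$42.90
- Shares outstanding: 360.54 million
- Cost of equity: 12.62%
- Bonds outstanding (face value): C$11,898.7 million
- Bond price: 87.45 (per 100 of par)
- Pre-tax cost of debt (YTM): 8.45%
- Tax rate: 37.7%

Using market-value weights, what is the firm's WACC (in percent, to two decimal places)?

9.66%

Market value of equity E = 42.9 × 360.54m = 15467.166m. Market value of debt D = 11898.7m × 87.45/100 = 10405.41315m.
Total capital V = 15467.166 + 10405.41315 = 25872.57915.
Equity: weight = 15467.166/25872.57915 = 0.5978; cost = 12.62%.
Bonds outstanding: weight = 10405.41315/25872.57915 = 0.4022; after-tax cost = 8.45% × (1 − 37.7%) = 5.2643%.
WACC = 0.5978 × 12.6200% + 0.4022 × 5.2643% = 9.6617%.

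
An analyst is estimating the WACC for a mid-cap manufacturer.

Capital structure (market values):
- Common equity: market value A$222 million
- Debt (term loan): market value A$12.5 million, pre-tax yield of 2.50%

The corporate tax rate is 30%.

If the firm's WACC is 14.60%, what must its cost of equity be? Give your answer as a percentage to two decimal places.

15.32%

Total capital V = 222 + 12.5 = 234.5.
Equity weight = 222/234.5 = 0.9467.
Term loan weight = 12.5/234.5 = 0.0533.
Debt contribution = 0.0533 × 2.5% × (1 − 30%) = 0.0933%.
Required equity contribution = 14.6% − 0.0933% = 14.5067%.
Re = 14.5067% / 0.9467 = 15.3235%.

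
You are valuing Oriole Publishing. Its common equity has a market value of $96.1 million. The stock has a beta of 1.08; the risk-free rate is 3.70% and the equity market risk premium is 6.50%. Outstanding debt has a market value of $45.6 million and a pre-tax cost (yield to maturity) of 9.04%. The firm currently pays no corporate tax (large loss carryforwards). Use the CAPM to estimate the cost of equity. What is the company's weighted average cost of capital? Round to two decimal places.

Cost of equity via CAPM: Re = 3.7% + 1.08 × 6.5% = 10.7200%.
Total capital V = 96.1 + 45.6 = 141.7.
Equity: weight = 96.1/141.7 = 0.6782; cost = 10.72%.
Debt: weight = 45.6/141.7 = 0.3218; after-tax cost = 9.04% × (1 − 0%) = 9.0400%.
WACC = 0.6782 × 10.7200% + 0.3218 × 9.0400% = 10.1794%.

10.18%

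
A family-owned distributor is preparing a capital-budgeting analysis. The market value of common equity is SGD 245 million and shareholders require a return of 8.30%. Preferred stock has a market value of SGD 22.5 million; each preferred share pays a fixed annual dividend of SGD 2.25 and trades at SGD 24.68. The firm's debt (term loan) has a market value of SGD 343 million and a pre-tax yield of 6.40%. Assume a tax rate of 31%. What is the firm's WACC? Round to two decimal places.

6.15%

Cost of preferred: Rp = 2.25 / 24.68 = 9.1167%.
Total capital V = 245 + 22.5 + 343 = 610.5.
Equity: weight = 245/610.5 = 0.4013; cost = 8.3%.
Preferred: weight = 22.5/610.5 = 0.0369; cost = 9.1167%.
Term loan: weight = 343/610.5 = 0.5618; after-tax cost = 6.4% × (1 − 31%) = 4.4160%.
WACC = 0.4013 × 8.3000% + 0.0369 × 9.1167% + 0.5618 × 4.4160% = 6.1479%.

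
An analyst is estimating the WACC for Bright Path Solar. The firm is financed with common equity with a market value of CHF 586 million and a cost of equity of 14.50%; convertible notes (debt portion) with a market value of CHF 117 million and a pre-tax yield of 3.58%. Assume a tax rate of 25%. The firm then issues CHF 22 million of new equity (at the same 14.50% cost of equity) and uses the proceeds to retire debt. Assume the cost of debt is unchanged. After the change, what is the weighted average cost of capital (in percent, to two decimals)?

After the change:
Total capital V = 608 + 95 = 703.
Equity: weight = 608/703 = 0.8649; cost = 14.5%.
Convertible notes (debt portion): weight = 95/703 = 0.1351; after-tax cost = 3.58% × (1 − 25%) = 2.6850%.
WACC = 0.8649 × 14.5000% + 0.1351 × 2.6850% = 12.9034%.

12.90%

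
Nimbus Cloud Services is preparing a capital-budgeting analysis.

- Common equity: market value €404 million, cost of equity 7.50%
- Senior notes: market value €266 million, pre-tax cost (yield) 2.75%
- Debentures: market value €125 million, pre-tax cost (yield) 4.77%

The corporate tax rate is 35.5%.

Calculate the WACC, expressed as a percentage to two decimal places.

Total capital V = 404 + 266 + 125 = 795.
Equity: weight = 404/795 = 0.5082; cost = 7.5%.
Senior notes: weight = 266/795 = 0.3346; after-tax cost = 2.75% × (1 − 35.5%) = 1.7738%.
Debentures: weight = 125/795 = 0.1572; after-tax cost = 4.77% × (1 − 35.5%) = 3.0766%.
WACC = 0.5082 × 7.5000% + 0.3346 × 1.7738% + 0.1572 × 3.0766% = 4.8886%.

4.89%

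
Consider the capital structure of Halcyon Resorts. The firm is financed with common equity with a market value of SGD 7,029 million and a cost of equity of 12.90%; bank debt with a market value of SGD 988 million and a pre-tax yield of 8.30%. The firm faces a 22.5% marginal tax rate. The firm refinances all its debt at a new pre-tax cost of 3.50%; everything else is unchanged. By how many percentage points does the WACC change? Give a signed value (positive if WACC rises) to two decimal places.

-0.46 pp

Current WACC:
Total capital V = 7029 + 988 = 8017.
Equity: weight = 7029/8017 = 0.8768; cost = 12.9%.
Bank debt: weight = 988/8017 = 0.1232; after-tax cost = 8.3% × (1 − 22.5%) = 6.4325%.
WACC = 0.8768 × 12.9000% + 0.1232 × 6.4325% = 12.1030%.
After the change:
Total capital V = 7029 + 988 = 8017.
Equity: weight = 7029/8017 = 0.8768; cost = 12.9%.
Bank debt: weight = 988/8017 = 0.1232; after-tax cost = 3.5% × (1 − 22.5%) = 2.7125%.
WACC = 0.8768 × 12.9000% + 0.1232 × 2.7125% = 11.6445%.
Change in WACC = 11.6445% − 12.1030% = -0.4584 pp.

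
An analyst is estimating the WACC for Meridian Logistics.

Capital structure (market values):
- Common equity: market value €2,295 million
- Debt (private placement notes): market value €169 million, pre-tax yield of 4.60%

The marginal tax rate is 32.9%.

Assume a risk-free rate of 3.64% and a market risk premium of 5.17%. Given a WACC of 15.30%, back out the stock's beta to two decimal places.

Total capital V = 2295 + 169 = 2464.
Equity weight = 2295/2464 = 0.9314.
Private placement notes weight = 169/2464 = 0.0686.
Debt contribution = 0.0686 × 4.6% × (1 − 32.9%) = 0.2117%.
Required equity contribution = 15.3% − 0.2117% = 15.0883%  ⇒  Re = 16.1994%.
CAPM: 16.1994% = 3.64% + β × 5.17%  ⇒  β = 2.4293.

2.43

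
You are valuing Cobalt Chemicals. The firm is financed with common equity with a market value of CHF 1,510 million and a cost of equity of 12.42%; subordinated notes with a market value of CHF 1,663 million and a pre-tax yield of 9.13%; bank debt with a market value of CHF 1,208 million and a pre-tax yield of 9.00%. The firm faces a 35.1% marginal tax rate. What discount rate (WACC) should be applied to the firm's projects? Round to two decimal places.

Total capital V = 1510 + 1663 + 1208 = 4381.
Equity: weight = 1510/4381 = 0.3447; cost = 12.42%.
Subordinated notes: weight = 1663/4381 = 0.3796; after-tax cost = 9.13% × (1 − 35.1%) = 5.9254%.
Bank debt: weight = 1208/4381 = 0.2757; after-tax cost = 9% × (1 − 35.1%) = 5.8410%.
WACC = 0.3447 × 12.4200% + 0.3796 × 5.9254% + 0.2757 × 5.8410% = 8.1406%.

8.14%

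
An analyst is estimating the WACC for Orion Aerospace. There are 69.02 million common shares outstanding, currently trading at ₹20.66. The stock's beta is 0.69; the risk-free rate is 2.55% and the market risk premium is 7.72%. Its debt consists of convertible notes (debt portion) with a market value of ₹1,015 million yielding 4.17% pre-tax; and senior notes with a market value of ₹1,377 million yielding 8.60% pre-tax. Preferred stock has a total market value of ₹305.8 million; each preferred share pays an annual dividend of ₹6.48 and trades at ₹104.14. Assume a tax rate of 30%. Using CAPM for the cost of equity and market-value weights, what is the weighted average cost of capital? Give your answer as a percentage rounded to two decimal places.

Cost of equity via CAPM: Re = 2.55% + 0.69 × 7.72% = 7.8768%.
Cost of preferred: Rp = 6.48 / 104.14 = 6.2224%.
Market value of equity E = 20.66 × 69.02m = 1425.9532m.
Total capital V = 1425.9532 + 305.8 + 1015 + 1377 = 4123.7532.
Equity: weight = 1425.9532/4123.7532 = 0.3458; cost = 7.8768%.
Preferred: weight = 305.8/4123.7532 = 0.0742; cost = 6.2224%.
Convertible notes (debt portion): weight = 1015/4123.7532 = 0.2461; after-tax cost = 4.17% × (1 − 30%) = 2.9190%.
Senior notes: weight = 1377/4123.7532 = 0.3339; after-tax cost = 8.6% × (1 − 30%) = 6.0200%.
WACC = 0.3458 × 7.8768% + 0.0742 × 6.2224% + 0.2461 × 2.9190% + 0.3339 × 6.0200% = 5.9138%.

5.91%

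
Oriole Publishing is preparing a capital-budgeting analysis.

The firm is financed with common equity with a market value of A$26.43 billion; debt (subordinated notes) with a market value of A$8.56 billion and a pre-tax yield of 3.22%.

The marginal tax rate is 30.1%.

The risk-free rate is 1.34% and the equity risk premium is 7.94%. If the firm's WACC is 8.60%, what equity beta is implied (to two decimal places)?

Total capital V = 26.43 + 8.56 = 34.99.
Equity weight = 26.43/34.99 = 0.7554.
Subordinated notes weight = 8.56/34.99 = 0.2446.
Debt contribution = 0.2446 × 3.22% × (1 − 30.1%) = 0.5506%.
Required equity contribution = 8.6% − 0.5506% = 8.0494%  ⇒  Re = 10.6563%.
CAPM: 10.6563% = 1.34% + β × 7.94%  ⇒  β = 1.1733.

1.17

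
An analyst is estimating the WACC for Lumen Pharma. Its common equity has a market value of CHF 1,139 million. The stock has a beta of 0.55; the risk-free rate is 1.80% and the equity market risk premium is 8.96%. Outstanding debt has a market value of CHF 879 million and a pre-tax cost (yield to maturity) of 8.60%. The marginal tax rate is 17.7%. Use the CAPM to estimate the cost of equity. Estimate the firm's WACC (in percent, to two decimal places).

Cost of equity via CAPM: Re = 1.8% + 0.55 × 8.96% = 6.7280%.
Total capital V = 1139 + 879 = 2018.
Equity: weight = 1139/2018 = 0.5644; cost = 6.728%.
Debt: weight = 879/2018 = 0.4356; after-tax cost = 8.6% × (1 − 17.7%) = 7.0778%.
WACC = 0.5644 × 6.7280% + 0.4356 × 7.0778% = 6.8804%.

6.88%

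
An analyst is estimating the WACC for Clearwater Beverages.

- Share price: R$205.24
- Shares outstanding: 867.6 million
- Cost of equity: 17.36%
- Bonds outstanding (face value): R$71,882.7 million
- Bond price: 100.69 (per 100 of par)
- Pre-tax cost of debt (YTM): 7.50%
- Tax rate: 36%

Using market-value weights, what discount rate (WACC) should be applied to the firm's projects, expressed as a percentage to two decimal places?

13.73%

Market value of equity E = 205.24 × 867.6m = 178066.224m. Market value of debt D = 71882.7m × 100.69/100 = 72378.69063m.
Total capital V = 178066.224 + 72378.69063 = 250444.91463.
Equity: weight = 178066.224/250444.91463 = 0.7110; cost = 17.36%.
Bonds outstanding: weight = 72378.69063/250444.91463 = 0.2890; after-tax cost = 7.5% × (1 − 36%) = 4.8000%.
WACC = 0.7110 × 17.3600% + 0.2890 × 4.8000% = 13.7302%.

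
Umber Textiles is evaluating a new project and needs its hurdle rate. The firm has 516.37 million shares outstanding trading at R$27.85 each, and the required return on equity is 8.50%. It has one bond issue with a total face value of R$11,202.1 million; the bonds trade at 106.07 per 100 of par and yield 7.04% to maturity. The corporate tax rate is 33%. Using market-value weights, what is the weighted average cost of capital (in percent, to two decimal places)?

Market value of equity E = 27.85 × 516.37m = 14380.9045m. Market value of debt D = 11202.1m × 106.07/100 = 11882.06747m.
Total capital V = 14380.9045 + 11882.06747 = 26262.97197.
Equity: weight = 14380.9045/26262.97197 = 0.5476; cost = 8.5%.
Bonds outstanding: weight = 11882.06747/26262.97197 = 0.4524; after-tax cost = 7.04% × (1 − 33%) = 4.7168%.
WACC = 0.5476 × 8.5000% + 0.4524 × 4.7168% = 6.7884%.

6.79%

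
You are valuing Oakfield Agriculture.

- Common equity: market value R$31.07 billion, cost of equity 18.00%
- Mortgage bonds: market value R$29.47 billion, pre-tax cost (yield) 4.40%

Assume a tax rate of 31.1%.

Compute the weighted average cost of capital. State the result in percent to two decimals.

10.71%

Total capital V = 31.07 + 29.47 = 60.54.
Equity: weight = 31.07/60.54 = 0.5132; cost = 18%.
Mortgage bonds: weight = 29.47/60.54 = 0.4868; after-tax cost = 4.4% × (1 − 31.1%) = 3.0316%.
WACC = 0.5132 × 18.0000% + 0.4868 × 3.0316% = 10.7136%.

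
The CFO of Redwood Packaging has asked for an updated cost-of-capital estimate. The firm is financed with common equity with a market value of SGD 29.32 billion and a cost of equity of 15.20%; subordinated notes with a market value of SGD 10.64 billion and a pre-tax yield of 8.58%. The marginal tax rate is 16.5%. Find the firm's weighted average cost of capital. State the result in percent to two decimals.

Total capital V = 29.32 + 10.64 = 39.96.
Equity: weight = 29.32/39.96 = 0.7337; cost = 15.2%.
Subordinated notes: weight = 10.64/39.96 = 0.2663; after-tax cost = 8.58% × (1 − 16.5%) = 7.1643%.
WACC = 0.7337 × 15.2000% + 0.2663 × 7.1643% = 13.0604%.

13.06%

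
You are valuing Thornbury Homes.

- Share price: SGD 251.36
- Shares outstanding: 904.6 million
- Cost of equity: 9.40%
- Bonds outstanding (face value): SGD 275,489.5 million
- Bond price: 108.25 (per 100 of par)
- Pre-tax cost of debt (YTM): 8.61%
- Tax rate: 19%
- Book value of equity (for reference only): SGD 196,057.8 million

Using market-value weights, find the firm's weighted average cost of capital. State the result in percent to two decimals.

8.02%

Market value of equity E = 251.36 × 904.6m = 227380.256m. Market value of debt D = 275489.5m × 108.25/100 = 298217.38375m.
Total capital V = 227380.256 + 298217.38375 = 525597.63975.
Equity: weight = 227380.256/525597.63975 = 0.4326; cost = 9.4%.
Bonds outstanding: weight = 298217.38375/525597.63975 = 0.5674; after-tax cost = 8.61% × (1 − 19%) = 6.9741%.
WACC = 0.4326 × 9.4000% + 0.5674 × 6.9741% = 8.0236%.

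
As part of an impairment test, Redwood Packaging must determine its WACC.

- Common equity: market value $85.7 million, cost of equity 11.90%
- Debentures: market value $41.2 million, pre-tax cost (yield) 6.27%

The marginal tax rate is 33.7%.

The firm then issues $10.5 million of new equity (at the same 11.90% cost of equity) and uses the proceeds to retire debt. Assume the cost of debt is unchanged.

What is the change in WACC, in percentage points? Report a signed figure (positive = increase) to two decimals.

+0.64 pp

Current WACC:
Total capital V = 85.7 + 41.2 = 126.9.
Equity: weight = 85.7/126.9 = 0.6753; cost = 11.9%.
Debentures: weight = 41.2/126.9 = 0.3247; after-tax cost = 6.27% × (1 − 33.7%) = 4.1570%.
WACC = 0.6753 × 11.9000% + 0.3247 × 4.1570% = 9.3861%.
After the change:
Total capital V = 96.2 + 30.7 = 126.9.
Equity: weight = 96.2/126.9 = 0.7581; cost = 11.9%.
Debentures: weight = 30.7/126.9 = 0.2419; after-tax cost = 6.27% × (1 − 33.7%) = 4.1570%.
WACC = 0.7581 × 11.9000% + 0.2419 × 4.1570% = 10.0268%.
Change in WACC = 10.0268% − 9.3861% = 0.6407 pp.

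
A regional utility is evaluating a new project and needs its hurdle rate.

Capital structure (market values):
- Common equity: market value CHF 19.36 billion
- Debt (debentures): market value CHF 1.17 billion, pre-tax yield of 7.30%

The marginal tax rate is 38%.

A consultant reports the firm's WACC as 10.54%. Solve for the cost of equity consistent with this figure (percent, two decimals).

Total capital V = 19.36 + 1.17 = 20.53.
Equity weight = 19.36/20.53 = 0.9430.
Debentures weight = 1.17/20.53 = 0.0570.
Debt contribution = 0.0570 × 7.3% × (1 − 38%) = 0.2579%.
Required equity contribution = 10.54% − 0.2579% = 10.2821%.
Re = 10.2821% / 0.9430 = 10.9034%.

10.90%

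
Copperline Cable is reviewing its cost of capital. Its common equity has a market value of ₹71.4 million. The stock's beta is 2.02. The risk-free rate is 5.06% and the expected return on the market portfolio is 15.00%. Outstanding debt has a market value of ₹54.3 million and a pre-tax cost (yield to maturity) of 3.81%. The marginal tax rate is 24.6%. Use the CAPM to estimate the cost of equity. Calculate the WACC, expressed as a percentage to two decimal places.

15.52%

Market risk premium = 15.0% − 5.06% = 9.94%.
Cost of equity via CAPM: Re = 5.06% + 2.02 × 9.94% = 25.1388%.
Total capital V = 71.4 + 54.3 = 125.7.
Equity: weight = 71.4/125.7 = 0.5680; cost = 25.1388%.
Debt: weight = 54.3/125.7 = 0.4320; after-tax cost = 3.81% × (1 − 24.6%) = 2.8727%.
WACC = 0.5680 × 25.1388% + 0.4320 × 2.8727% = 15.5203%.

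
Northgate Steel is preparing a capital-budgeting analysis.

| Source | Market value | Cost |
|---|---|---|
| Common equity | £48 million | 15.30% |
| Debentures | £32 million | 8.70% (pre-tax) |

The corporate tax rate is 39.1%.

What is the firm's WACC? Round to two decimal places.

11.30%

Total capital V = 48 + 32 = 80.
Equity: weight = 48/80 = 0.6000; cost = 15.3%.
Debentures: weight = 32/80 = 0.4000; after-tax cost = 8.7% × (1 − 39.1%) = 5.2983%.
WACC = 0.6000 × 15.3000% + 0.4000 × 5.2983% = 11.2993%.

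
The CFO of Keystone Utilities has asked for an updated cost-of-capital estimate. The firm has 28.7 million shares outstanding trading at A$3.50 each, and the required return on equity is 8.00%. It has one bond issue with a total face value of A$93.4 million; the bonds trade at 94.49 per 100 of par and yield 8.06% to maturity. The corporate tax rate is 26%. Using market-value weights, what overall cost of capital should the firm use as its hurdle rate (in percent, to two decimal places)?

Market value of equity E = 3.5 × 28.7m = 100.45m. Market value of debt D = 93.4m × 94.49/100 = 88.25366m.
Total capital V = 100.45 + 88.25366 = 188.70366.
Equity: weight = 100.45/188.70366 = 0.5323; cost = 8%.
Bonds outstanding: weight = 88.25366/188.70366 = 0.4677; after-tax cost = 8.06% × (1 − 26%) = 5.9644%.
WACC = 0.5323 × 8.0000% + 0.4677 × 5.9644% = 7.0480%.

7.05%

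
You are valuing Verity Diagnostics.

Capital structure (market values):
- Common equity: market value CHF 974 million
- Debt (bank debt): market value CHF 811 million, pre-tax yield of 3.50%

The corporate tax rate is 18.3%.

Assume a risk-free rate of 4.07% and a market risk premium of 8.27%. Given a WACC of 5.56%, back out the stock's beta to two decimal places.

0.45

Total capital V = 974 + 811 = 1785.
Equity weight = 974/1785 = 0.5457.
Bank debt weight = 811/1785 = 0.4543.
Debt contribution = 0.4543 × 3.5% × (1 − 18.3%) = 1.2992%.
Required equity contribution = 5.56% − 1.2992% = 4.2608%  ⇒  Re = 7.8086%.
CAPM: 7.8086% = 4.07% + β × 8.27%  ⇒  β = 0.4521.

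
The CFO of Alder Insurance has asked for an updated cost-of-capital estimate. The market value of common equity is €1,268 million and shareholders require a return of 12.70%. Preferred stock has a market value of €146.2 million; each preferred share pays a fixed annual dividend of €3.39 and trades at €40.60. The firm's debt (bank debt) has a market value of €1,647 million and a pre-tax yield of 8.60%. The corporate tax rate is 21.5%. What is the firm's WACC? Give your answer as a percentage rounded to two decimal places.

9.29%

Cost of preferred: Rp = 3.39 / 40.6 = 8.3498%.
Total capital V = 1268 + 146.2 + 1647 = 3061.2.
Equity: weight = 1268/3061.2 = 0.4142; cost = 12.7%.
Preferred: weight = 146.2/3061.2 = 0.0478; cost = 8.3498%.
Bank debt: weight = 1647/3061.2 = 0.5380; after-tax cost = 8.6% × (1 − 21.5%) = 6.7510%.
WACC = 0.4142 × 12.7000% + 0.0478 × 8.3498% + 0.5380 × 6.7510% = 9.2915%.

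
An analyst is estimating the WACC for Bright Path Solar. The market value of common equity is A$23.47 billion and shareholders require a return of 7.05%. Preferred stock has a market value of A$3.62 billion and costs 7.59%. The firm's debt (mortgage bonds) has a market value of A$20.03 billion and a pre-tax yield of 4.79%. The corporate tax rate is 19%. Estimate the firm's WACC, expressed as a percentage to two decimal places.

5.74%

Total capital V = 23.47 + 3.62 + 20.03 = 47.12.
Equity: weight = 23.47/47.12 = 0.4981; cost = 7.05%.
Preferred: weight = 3.62/47.12 = 0.0768; cost = 7.59%.
Mortgage bonds: weight = 20.03/47.12 = 0.4251; after-tax cost = 4.79% × (1 − 19%) = 3.8799%.
WACC = 0.4981 × 7.0500% + 0.0768 × 7.5900% + 0.4251 × 3.8799% = 5.7439%.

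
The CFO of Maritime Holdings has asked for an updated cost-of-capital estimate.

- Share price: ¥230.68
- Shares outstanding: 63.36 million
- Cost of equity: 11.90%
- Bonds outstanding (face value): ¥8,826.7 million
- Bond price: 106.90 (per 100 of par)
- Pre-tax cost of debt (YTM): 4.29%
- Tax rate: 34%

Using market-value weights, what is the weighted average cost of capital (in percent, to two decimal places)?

8.34%

Market value of equity E = 230.68 × 63.36m = 14615.8848m. Market value of debt D = 8826.7m × 106.9/100 = 9435.7423m.
Total capital V = 14615.8848 + 9435.7423 = 24051.6271.
Equity: weight = 14615.8848/24051.6271 = 0.6077; cost = 11.9%.
Bonds outstanding: weight = 9435.7423/24051.6271 = 0.3923; after-tax cost = 4.29% × (1 − 34%) = 2.8314%.
WACC = 0.6077 × 11.9000% + 0.3923 × 2.8314% = 8.3423%.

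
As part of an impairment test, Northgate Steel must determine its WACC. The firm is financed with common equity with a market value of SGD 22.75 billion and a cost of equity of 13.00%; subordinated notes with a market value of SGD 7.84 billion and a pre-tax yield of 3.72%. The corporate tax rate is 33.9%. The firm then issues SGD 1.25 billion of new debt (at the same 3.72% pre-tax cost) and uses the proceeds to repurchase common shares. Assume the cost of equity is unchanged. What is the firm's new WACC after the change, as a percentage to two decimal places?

9.87%

After the change:
Total capital V = 21.5 + 9.09 = 30.59.
Equity: weight = 21.5/30.59 = 0.7028; cost = 13%.
Subordinated notes: weight = 9.09/30.59 = 0.2972; after-tax cost = 3.72% × (1 − 33.9%) = 2.4589%.
WACC = 0.7028 × 13.0000% + 0.2972 × 2.4589% = 9.8677%.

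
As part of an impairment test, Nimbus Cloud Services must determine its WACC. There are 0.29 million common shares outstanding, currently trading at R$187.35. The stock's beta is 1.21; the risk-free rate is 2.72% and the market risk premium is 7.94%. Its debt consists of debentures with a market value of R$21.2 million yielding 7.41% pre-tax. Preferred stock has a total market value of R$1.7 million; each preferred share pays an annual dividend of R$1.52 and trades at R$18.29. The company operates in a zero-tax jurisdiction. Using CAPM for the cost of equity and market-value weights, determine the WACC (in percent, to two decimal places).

Cost of equity via CAPM: Re = 2.72% + 1.21 × 7.94% = 12.3274%.
Cost of preferred: Rp = 1.52 / 18.29 = 8.3106%.
Market value of equity E = 187.35 × 0.29m = 54.3315m.
Total capital V = 54.3315 + 1.7 + 21.2 = 77.2315.
Equity: weight = 54.3315/77.2315 = 0.7035; cost = 12.3274%.
Preferred: weight = 1.7/77.2315 = 0.0220; cost = 8.3106%.
Debentures: weight = 21.2/77.2315 = 0.2745; after-tax cost = 7.41% × (1 − 0%) = 7.4100%.
WACC = 0.7035 × 12.3274% + 0.0220 × 8.3106% + 0.2745 × 7.4100% = 10.8892%.

10.89%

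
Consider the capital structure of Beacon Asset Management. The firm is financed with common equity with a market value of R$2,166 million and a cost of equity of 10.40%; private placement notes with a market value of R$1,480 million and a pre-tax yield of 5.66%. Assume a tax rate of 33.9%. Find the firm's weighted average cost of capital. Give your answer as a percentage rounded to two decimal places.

7.70%

Total capital V = 2166 + 1480 = 3646.
Equity: weight = 2166/3646 = 0.5941; cost = 10.4%.
Private placement notes: weight = 1480/3646 = 0.4059; after-tax cost = 5.66% × (1 − 33.9%) = 3.7413%.
WACC = 0.5941 × 10.4000% + 0.4059 × 3.7413% = 7.6971%.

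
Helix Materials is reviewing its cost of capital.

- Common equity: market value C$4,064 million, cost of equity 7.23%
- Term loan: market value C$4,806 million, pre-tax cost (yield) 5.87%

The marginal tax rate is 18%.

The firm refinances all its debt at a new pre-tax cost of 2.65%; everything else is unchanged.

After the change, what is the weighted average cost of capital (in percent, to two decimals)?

After the change:
Total capital V = 4064 + 4806 = 8870.
Equity: weight = 4064/8870 = 0.4582; cost = 7.23%.
Term loan: weight = 4806/8870 = 0.5418; after-tax cost = 2.65% × (1 − 18%) = 2.1730%.
WACC = 0.4582 × 7.2300% + 0.5418 × 2.1730% = 4.4900%.

4.49%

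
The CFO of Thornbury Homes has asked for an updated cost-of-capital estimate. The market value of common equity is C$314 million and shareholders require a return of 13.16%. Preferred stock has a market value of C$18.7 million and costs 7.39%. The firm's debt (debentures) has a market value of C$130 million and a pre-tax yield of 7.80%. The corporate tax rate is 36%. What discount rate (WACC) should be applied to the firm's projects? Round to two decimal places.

Total capital V = 314 + 18.7 + 130 = 462.7.
Equity: weight = 314/462.7 = 0.6786; cost = 13.16%.
Preferred: weight = 18.7/462.7 = 0.0404; cost = 7.39%.
Debentures: weight = 130/462.7 = 0.2810; after-tax cost = 7.8% × (1 − 36%) = 4.9920%.
WACC = 0.6786 × 13.1600% + 0.0404 × 7.3900% + 0.2810 × 4.9920% = 10.6319%.

10.63%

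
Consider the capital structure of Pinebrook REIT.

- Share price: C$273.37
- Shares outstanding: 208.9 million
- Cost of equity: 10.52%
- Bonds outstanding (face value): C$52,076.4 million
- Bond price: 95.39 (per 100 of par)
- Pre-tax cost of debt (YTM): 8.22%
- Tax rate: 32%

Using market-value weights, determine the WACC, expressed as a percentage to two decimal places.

8.23%

Market value of equity E = 273.37 × 208.9m = 57106.993m. Market value of debt D = 52076.4m × 95.39/100 = 49675.67796m.
Total capital V = 57106.993 + 49675.67796 = 106782.67096.
Equity: weight = 57106.993/106782.67096 = 0.5348; cost = 10.52%.
Bonds outstanding: weight = 49675.67796/106782.67096 = 0.4652; after-tax cost = 8.22% × (1 − 32%) = 5.5896%.
WACC = 0.5348 × 10.5200% + 0.4652 × 5.5896% = 8.2264%.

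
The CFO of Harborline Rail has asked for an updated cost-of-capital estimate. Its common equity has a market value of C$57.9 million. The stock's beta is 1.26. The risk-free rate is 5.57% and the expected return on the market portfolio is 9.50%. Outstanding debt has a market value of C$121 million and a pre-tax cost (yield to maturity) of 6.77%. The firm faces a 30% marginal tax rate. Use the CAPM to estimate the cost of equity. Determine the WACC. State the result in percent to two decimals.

6.61%

Market risk premium = 9.5% − 5.57% = 3.93%.
Cost of equity via CAPM: Re = 5.57% + 1.26 × 3.93% = 10.5218%.
Total capital V = 57.9 + 121 = 178.9.
Equity: weight = 57.9/178.9 = 0.3236; cost = 10.5218%.
Debt: weight = 121/178.9 = 0.6764; after-tax cost = 6.77% × (1 − 30%) = 4.7390%.
WACC = 0.3236 × 10.5218% + 0.6764 × 4.7390% = 6.6106%.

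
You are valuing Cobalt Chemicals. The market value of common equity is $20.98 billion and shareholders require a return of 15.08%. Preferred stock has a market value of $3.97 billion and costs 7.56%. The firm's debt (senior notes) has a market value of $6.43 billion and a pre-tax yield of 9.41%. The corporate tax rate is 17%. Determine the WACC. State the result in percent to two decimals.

Total capital V = 20.98 + 3.97 + 6.43 = 31.38.
Equity: weight = 20.98/31.38 = 0.6686; cost = 15.08%.
Preferred: weight = 3.97/31.38 = 0.1265; cost = 7.56%.
Senior notes: weight = 6.43/31.38 = 0.2049; after-tax cost = 9.41% × (1 − 17%) = 7.8103%.
WACC = 0.6686 × 15.0800% + 0.1265 × 7.5600% + 0.2049 × 7.8103% = 12.6390%.

12.64%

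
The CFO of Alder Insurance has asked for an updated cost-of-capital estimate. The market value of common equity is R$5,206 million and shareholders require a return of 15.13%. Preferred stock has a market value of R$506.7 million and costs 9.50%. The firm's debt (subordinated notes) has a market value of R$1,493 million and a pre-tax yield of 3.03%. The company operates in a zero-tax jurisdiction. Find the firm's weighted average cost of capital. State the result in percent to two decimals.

12.23%

Total capital V = 5206 + 506.7 + 1493 = 7205.7.
Equity: weight = 5206/7205.7 = 0.7225; cost = 15.13%.
Preferred: weight = 506.7/7205.7 = 0.0703; cost = 9.5%.
Subordinated notes: weight = 1493/7205.7 = 0.2072; after-tax cost = 3.03% × (1 − 0%) = 3.0300%.
WACC = 0.7225 × 15.1300% + 0.0703 × 9.5000% + 0.2072 × 3.0300% = 12.2270%.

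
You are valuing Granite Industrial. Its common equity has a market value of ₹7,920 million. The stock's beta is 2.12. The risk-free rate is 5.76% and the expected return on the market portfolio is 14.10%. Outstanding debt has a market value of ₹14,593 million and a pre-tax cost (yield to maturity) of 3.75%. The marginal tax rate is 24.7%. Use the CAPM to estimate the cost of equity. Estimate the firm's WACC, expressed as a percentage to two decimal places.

Market risk premium = 14.1% − 5.76% = 8.34%.
Cost of equity via CAPM: Re = 5.76% + 2.12 × 8.34% = 23.4408%.
Total capital V = 7920 + 14593 = 22513.
Equity: weight = 7920/22513 = 0.3518; cost = 23.4408%.
Debt: weight = 14593/22513 = 0.6482; after-tax cost = 3.75% × (1 − 24.7%) = 2.8237%.
WACC = 0.3518 × 23.4408% + 0.6482 × 2.8237% = 10.0768%.

10.08%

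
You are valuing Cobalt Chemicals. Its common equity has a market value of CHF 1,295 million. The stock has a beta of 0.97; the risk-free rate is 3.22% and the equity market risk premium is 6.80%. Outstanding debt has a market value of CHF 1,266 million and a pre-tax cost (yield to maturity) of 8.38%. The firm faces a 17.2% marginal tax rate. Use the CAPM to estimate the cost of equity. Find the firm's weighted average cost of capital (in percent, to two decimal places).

8.39%

Cost of equity via CAPM: Re = 3.22% + 0.97 × 6.8% = 9.8160%.
Total capital V = 1295 + 1266 = 2561.
Equity: weight = 1295/2561 = 0.5057; cost = 9.816%.
Debt: weight = 1266/2561 = 0.4943; after-tax cost = 8.38% × (1 − 17.2%) = 6.9386%.
WACC = 0.5057 × 9.8160% + 0.4943 × 6.9386% = 8.3936%.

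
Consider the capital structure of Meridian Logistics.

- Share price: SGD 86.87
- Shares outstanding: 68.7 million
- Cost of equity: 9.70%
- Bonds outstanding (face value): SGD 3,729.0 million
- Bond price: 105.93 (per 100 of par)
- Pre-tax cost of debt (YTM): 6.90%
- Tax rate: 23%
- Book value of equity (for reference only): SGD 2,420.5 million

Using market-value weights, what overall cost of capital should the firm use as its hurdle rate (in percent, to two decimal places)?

7.95%

Market value of equity E = 86.87 × 68.7m = 5967.969m. Market value of debt D = 3729m × 105.93/100 = 3950.1297m.
Total capital V = 5967.969 + 3950.1297 = 9918.0987.
Equity: weight = 5967.969/9918.0987 = 0.6017; cost = 9.7%.
Bonds outstanding: weight = 3950.1297/9918.0987 = 0.3983; after-tax cost = 6.9% × (1 − 23%) = 5.3130%.
WACC = 0.6017 × 9.7000% + 0.3983 × 5.3130% = 7.9528%.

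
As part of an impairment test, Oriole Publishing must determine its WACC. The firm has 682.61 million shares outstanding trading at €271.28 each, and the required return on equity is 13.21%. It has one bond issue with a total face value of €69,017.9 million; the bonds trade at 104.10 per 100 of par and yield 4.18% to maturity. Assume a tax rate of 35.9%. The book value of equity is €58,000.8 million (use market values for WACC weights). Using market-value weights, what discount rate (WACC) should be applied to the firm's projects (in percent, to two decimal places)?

Market value of equity E = 271.28 × 682.61m = 185178.4408m. Market value of debt D = 69017.9m × 104.1/100 = 71847.6339m.
Total capital V = 185178.4408 + 71847.6339 = 257026.0747.
Equity: weight = 185178.4408/257026.0747 = 0.7205; cost = 13.21%.
Bonds outstanding: weight = 71847.6339/257026.0747 = 0.2795; after-tax cost = 4.18% × (1 − 35.9%) = 2.6794%.
WACC = 0.7205 × 13.2100% + 0.2795 × 2.6794% = 10.2663%.

10.27%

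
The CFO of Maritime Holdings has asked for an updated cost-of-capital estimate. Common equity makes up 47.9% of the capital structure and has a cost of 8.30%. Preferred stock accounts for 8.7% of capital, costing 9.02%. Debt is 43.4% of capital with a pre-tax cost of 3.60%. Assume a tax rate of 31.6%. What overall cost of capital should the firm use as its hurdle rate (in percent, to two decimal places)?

After-tax cost of debt = 3.6% × (1 − 31.6%) = 2.4624%.
WACC = 0.479 × 8.3000% + 0.087 × 9.0200% + 0.434 × 2.4624% = 5.8291%.

5.83%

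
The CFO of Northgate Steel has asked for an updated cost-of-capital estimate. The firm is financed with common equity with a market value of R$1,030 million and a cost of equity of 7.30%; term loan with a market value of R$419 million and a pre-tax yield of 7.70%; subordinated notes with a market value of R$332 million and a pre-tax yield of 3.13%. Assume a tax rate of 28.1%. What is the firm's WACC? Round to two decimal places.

5.94%

Total capital V = 1030 + 419 + 332 = 1781.
Equity: weight = 1030/1781 = 0.5783; cost = 7.3%.
Term loan: weight = 419/1781 = 0.2353; after-tax cost = 7.7% × (1 − 28.1%) = 5.5363%.
Subordinated notes: weight = 332/1781 = 0.1864; after-tax cost = 3.13% × (1 − 28.1%) = 2.2505%.
WACC = 0.5783 × 7.3000% + 0.2353 × 5.5363% + 0.1864 × 2.2505% = 5.9438%.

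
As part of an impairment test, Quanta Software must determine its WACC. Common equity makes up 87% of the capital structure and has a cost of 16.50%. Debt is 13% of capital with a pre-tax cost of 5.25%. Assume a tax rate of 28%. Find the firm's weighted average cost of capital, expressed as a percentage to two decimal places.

After-tax cost of debt = 5.25% × (1 − 28%) = 3.7800%.
WACC = 0.870 × 16.5000% + 0.130 × 3.7800% = 14.8464%.

14.85%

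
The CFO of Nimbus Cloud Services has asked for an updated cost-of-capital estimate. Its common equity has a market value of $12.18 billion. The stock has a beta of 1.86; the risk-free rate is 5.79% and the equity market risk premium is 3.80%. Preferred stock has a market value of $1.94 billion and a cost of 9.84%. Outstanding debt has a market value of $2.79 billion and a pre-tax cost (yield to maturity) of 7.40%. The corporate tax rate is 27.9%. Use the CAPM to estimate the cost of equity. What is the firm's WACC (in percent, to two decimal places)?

Cost of equity via CAPM: Re = 5.79% + 1.86 × 3.8% = 12.8580%.
Total capital V = 12.18 + 1.94 + 2.79 = 16.91.
Equity: weight = 12.18/16.91 = 0.7203; cost = 12.858%.
Preferred: weight = 1.94/16.91 = 0.1147; cost = 9.84%.
Debt: weight = 2.79/16.91 = 0.1650; after-tax cost = 7.4% × (1 − 27.9%) = 5.3354%.
WACC = 0.7203 × 12.8580% + 0.1147 × 9.8400% + 0.1650 × 5.3354% = 11.2706%.

11.27%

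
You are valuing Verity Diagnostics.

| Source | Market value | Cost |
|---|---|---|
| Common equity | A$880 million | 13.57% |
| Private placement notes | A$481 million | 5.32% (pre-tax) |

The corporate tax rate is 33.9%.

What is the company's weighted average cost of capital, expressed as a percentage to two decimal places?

Total capital V = 880 + 481 = 1361.
Equity: weight = 880/1361 = 0.6466; cost = 13.57%.
Private placement notes: weight = 481/1361 = 0.3534; after-tax cost = 5.32% × (1 − 33.9%) = 3.5165%.
WACC = 0.6466 × 13.5700% + 0.3534 × 3.5165% = 10.0169%.

10.02%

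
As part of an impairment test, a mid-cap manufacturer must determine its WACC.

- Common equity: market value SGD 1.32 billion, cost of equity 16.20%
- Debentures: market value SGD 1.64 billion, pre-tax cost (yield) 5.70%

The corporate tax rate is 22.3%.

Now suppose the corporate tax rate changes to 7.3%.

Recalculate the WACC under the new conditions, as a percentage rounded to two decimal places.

10.15%

After the change:
Total capital V = 1.32 + 1.64 = 2.96.
Equity: weight = 1.32/2.96 = 0.4459; cost = 16.2%.
Debentures: weight = 1.64/2.96 = 0.5541; after-tax cost = 5.7% × (1 − 7.3%) = 5.2839%.
WACC = 0.4459 × 16.2000% + 0.5541 × 5.2839% = 10.1519%.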